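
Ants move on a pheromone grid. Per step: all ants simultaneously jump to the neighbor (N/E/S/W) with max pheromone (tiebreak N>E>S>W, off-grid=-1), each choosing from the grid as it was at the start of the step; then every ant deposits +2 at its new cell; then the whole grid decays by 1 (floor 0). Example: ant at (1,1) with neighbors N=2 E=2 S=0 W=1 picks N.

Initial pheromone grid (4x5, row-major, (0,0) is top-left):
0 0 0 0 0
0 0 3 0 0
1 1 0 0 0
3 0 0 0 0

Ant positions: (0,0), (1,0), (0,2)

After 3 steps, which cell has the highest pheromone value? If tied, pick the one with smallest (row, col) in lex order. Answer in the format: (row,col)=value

Step 1: ant0:(0,0)->E->(0,1) | ant1:(1,0)->S->(2,0) | ant2:(0,2)->S->(1,2)
  grid max=4 at (1,2)
Step 2: ant0:(0,1)->E->(0,2) | ant1:(2,0)->S->(3,0) | ant2:(1,2)->N->(0,2)
  grid max=3 at (0,2)
Step 3: ant0:(0,2)->S->(1,2) | ant1:(3,0)->N->(2,0) | ant2:(0,2)->S->(1,2)
  grid max=6 at (1,2)
Final grid:
  0 0 2 0 0
  0 0 6 0 0
  2 0 0 0 0
  2 0 0 0 0
Max pheromone 6 at (1,2)

Answer: (1,2)=6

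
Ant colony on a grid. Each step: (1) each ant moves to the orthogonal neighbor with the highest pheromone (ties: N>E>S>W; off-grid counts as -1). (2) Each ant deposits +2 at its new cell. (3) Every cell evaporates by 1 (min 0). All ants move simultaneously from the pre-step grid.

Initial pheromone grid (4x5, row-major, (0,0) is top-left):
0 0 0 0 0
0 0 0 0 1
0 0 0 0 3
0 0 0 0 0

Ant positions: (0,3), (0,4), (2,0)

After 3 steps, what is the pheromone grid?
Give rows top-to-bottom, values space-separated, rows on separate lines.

After step 1: ants at (0,4),(1,4),(1,0)
  0 0 0 0 1
  1 0 0 0 2
  0 0 0 0 2
  0 0 0 0 0
After step 2: ants at (1,4),(2,4),(0,0)
  1 0 0 0 0
  0 0 0 0 3
  0 0 0 0 3
  0 0 0 0 0
After step 3: ants at (2,4),(1,4),(0,1)
  0 1 0 0 0
  0 0 0 0 4
  0 0 0 0 4
  0 0 0 0 0

0 1 0 0 0
0 0 0 0 4
0 0 0 0 4
0 0 0 0 0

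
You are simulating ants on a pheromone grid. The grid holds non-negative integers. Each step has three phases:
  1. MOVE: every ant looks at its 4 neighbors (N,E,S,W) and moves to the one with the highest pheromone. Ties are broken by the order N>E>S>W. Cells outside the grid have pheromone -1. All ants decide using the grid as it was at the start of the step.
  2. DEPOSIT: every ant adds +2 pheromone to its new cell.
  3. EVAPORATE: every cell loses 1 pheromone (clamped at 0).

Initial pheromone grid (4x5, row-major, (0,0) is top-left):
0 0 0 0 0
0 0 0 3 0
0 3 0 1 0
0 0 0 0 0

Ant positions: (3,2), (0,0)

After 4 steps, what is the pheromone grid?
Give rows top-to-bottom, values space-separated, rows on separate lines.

After step 1: ants at (2,2),(0,1)
  0 1 0 0 0
  0 0 0 2 0
  0 2 1 0 0
  0 0 0 0 0
After step 2: ants at (2,1),(0,2)
  0 0 1 0 0
  0 0 0 1 0
  0 3 0 0 0
  0 0 0 0 0
After step 3: ants at (1,1),(0,3)
  0 0 0 1 0
  0 1 0 0 0
  0 2 0 0 0
  0 0 0 0 0
After step 4: ants at (2,1),(0,4)
  0 0 0 0 1
  0 0 0 0 0
  0 3 0 0 0
  0 0 0 0 0

0 0 0 0 1
0 0 0 0 0
0 3 0 0 0
0 0 0 0 0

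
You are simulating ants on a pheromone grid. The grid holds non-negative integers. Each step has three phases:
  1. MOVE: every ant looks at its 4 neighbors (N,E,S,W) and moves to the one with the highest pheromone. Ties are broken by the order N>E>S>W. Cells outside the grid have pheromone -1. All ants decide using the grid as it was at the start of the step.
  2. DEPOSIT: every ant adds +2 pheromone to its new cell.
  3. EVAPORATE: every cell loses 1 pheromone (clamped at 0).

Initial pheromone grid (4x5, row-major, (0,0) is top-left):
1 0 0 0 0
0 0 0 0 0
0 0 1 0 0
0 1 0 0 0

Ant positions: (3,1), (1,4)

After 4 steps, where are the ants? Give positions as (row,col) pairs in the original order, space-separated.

Step 1: ant0:(3,1)->N->(2,1) | ant1:(1,4)->N->(0,4)
  grid max=1 at (0,4)
Step 2: ant0:(2,1)->N->(1,1) | ant1:(0,4)->S->(1,4)
  grid max=1 at (1,1)
Step 3: ant0:(1,1)->N->(0,1) | ant1:(1,4)->N->(0,4)
  grid max=1 at (0,1)
Step 4: ant0:(0,1)->E->(0,2) | ant1:(0,4)->S->(1,4)
  grid max=1 at (0,2)

(0,2) (1,4)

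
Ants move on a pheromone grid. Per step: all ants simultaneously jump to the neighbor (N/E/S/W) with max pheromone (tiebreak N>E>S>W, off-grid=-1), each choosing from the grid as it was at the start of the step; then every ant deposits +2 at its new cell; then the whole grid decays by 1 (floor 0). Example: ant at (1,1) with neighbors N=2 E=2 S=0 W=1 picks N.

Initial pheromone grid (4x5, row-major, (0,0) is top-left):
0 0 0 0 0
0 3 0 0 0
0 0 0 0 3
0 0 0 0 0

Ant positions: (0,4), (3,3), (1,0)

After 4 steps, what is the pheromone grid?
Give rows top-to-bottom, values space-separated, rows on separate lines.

After step 1: ants at (1,4),(2,3),(1,1)
  0 0 0 0 0
  0 4 0 0 1
  0 0 0 1 2
  0 0 0 0 0
After step 2: ants at (2,4),(2,4),(0,1)
  0 1 0 0 0
  0 3 0 0 0
  0 0 0 0 5
  0 0 0 0 0
After step 3: ants at (1,4),(1,4),(1,1)
  0 0 0 0 0
  0 4 0 0 3
  0 0 0 0 4
  0 0 0 0 0
After step 4: ants at (2,4),(2,4),(0,1)
  0 1 0 0 0
  0 3 0 0 2
  0 0 0 0 7
  0 0 0 0 0

0 1 0 0 0
0 3 0 0 2
0 0 0 0 7
0 0 0 0 0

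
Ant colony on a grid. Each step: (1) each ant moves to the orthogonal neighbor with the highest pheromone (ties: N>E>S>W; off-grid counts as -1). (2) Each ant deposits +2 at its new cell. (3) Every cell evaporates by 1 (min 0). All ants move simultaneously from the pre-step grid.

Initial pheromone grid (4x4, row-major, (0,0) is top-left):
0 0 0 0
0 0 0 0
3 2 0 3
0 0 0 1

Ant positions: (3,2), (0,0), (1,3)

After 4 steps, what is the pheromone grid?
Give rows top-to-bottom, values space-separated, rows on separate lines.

After step 1: ants at (3,3),(0,1),(2,3)
  0 1 0 0
  0 0 0 0
  2 1 0 4
  0 0 0 2
After step 2: ants at (2,3),(0,2),(3,3)
  0 0 1 0
  0 0 0 0
  1 0 0 5
  0 0 0 3
After step 3: ants at (3,3),(0,3),(2,3)
  0 0 0 1
  0 0 0 0
  0 0 0 6
  0 0 0 4
After step 4: ants at (2,3),(1,3),(3,3)
  0 0 0 0
  0 0 0 1
  0 0 0 7
  0 0 0 5

0 0 0 0
0 0 0 1
0 0 0 7
0 0 0 5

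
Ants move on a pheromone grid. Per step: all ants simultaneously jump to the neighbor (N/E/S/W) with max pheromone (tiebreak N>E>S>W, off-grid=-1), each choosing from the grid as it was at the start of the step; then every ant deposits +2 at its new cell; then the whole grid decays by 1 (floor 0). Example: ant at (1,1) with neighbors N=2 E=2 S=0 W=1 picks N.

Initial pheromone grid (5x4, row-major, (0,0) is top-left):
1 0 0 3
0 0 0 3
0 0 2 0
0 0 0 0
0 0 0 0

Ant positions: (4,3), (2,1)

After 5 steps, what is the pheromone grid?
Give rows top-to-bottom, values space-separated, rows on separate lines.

After step 1: ants at (3,3),(2,2)
  0 0 0 2
  0 0 0 2
  0 0 3 0
  0 0 0 1
  0 0 0 0
After step 2: ants at (2,3),(1,2)
  0 0 0 1
  0 0 1 1
  0 0 2 1
  0 0 0 0
  0 0 0 0
After step 3: ants at (2,2),(2,2)
  0 0 0 0
  0 0 0 0
  0 0 5 0
  0 0 0 0
  0 0 0 0
After step 4: ants at (1,2),(1,2)
  0 0 0 0
  0 0 3 0
  0 0 4 0
  0 0 0 0
  0 0 0 0
After step 5: ants at (2,2),(2,2)
  0 0 0 0
  0 0 2 0
  0 0 7 0
  0 0 0 0
  0 0 0 0

0 0 0 0
0 0 2 0
0 0 7 0
0 0 0 0
0 0 0 0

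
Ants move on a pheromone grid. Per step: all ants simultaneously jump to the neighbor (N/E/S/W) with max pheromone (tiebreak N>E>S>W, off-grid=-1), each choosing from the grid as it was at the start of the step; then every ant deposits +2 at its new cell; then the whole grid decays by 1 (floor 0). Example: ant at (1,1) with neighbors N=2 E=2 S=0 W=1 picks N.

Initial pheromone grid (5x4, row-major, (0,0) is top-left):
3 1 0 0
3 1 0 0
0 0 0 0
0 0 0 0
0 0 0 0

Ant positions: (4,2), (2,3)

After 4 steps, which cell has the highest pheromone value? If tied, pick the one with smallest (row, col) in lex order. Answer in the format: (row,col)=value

Step 1: ant0:(4,2)->N->(3,2) | ant1:(2,3)->N->(1,3)
  grid max=2 at (0,0)
Step 2: ant0:(3,2)->N->(2,2) | ant1:(1,3)->N->(0,3)
  grid max=1 at (0,0)
Step 3: ant0:(2,2)->N->(1,2) | ant1:(0,3)->S->(1,3)
  grid max=1 at (1,2)
Step 4: ant0:(1,2)->E->(1,3) | ant1:(1,3)->W->(1,2)
  grid max=2 at (1,2)
Final grid:
  0 0 0 0
  0 0 2 2
  0 0 0 0
  0 0 0 0
  0 0 0 0
Max pheromone 2 at (1,2)

Answer: (1,2)=2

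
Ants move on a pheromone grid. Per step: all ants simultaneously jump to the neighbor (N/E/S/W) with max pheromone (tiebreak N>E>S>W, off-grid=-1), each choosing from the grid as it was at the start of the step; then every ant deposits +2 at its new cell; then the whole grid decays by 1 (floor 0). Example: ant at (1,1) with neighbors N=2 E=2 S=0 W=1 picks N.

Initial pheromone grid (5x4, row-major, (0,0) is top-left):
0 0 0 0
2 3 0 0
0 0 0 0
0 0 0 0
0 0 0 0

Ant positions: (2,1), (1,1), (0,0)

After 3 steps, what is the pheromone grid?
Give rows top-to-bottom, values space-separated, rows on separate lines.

After step 1: ants at (1,1),(1,0),(1,0)
  0 0 0 0
  5 4 0 0
  0 0 0 0
  0 0 0 0
  0 0 0 0
After step 2: ants at (1,0),(1,1),(1,1)
  0 0 0 0
  6 7 0 0
  0 0 0 0
  0 0 0 0
  0 0 0 0
After step 3: ants at (1,1),(1,0),(1,0)
  0 0 0 0
  9 8 0 0
  0 0 0 0
  0 0 0 0
  0 0 0 0

0 0 0 0
9 8 0 0
0 0 0 0
0 0 0 0
0 0 0 0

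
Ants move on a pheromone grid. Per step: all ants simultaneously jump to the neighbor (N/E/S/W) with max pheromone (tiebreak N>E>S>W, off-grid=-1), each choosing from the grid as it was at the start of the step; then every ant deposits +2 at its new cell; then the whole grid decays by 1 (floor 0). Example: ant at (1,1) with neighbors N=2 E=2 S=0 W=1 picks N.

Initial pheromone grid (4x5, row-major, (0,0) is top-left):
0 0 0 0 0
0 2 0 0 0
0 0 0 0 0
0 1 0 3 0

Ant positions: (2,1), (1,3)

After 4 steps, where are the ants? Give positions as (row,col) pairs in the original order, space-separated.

Step 1: ant0:(2,1)->N->(1,1) | ant1:(1,3)->N->(0,3)
  grid max=3 at (1,1)
Step 2: ant0:(1,1)->N->(0,1) | ant1:(0,3)->E->(0,4)
  grid max=2 at (1,1)
Step 3: ant0:(0,1)->S->(1,1) | ant1:(0,4)->S->(1,4)
  grid max=3 at (1,1)
Step 4: ant0:(1,1)->N->(0,1) | ant1:(1,4)->N->(0,4)
  grid max=2 at (1,1)

(0,1) (0,4)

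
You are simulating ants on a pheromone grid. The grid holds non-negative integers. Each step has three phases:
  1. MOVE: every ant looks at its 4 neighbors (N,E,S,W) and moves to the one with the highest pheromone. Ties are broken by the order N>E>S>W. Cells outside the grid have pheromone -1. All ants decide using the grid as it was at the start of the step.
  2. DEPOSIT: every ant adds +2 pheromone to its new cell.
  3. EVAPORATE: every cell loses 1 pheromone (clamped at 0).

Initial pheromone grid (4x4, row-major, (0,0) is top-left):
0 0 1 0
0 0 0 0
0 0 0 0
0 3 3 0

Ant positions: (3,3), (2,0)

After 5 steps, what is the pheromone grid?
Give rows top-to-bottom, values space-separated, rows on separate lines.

After step 1: ants at (3,2),(1,0)
  0 0 0 0
  1 0 0 0
  0 0 0 0
  0 2 4 0
After step 2: ants at (3,1),(0,0)
  1 0 0 0
  0 0 0 0
  0 0 0 0
  0 3 3 0
After step 3: ants at (3,2),(0,1)
  0 1 0 0
  0 0 0 0
  0 0 0 0
  0 2 4 0
After step 4: ants at (3,1),(0,2)
  0 0 1 0
  0 0 0 0
  0 0 0 0
  0 3 3 0
After step 5: ants at (3,2),(0,3)
  0 0 0 1
  0 0 0 0
  0 0 0 0
  0 2 4 0

0 0 0 1
0 0 0 0
0 0 0 0
0 2 4 0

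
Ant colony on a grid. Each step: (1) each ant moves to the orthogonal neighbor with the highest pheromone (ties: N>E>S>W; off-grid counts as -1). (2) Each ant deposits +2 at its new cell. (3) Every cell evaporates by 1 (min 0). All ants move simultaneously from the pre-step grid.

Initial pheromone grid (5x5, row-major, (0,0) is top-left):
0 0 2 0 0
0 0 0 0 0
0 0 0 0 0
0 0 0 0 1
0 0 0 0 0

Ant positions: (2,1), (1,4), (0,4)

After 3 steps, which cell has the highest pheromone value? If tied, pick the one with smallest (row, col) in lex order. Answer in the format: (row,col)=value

Step 1: ant0:(2,1)->N->(1,1) | ant1:(1,4)->N->(0,4) | ant2:(0,4)->S->(1,4)
  grid max=1 at (0,2)
Step 2: ant0:(1,1)->N->(0,1) | ant1:(0,4)->S->(1,4) | ant2:(1,4)->N->(0,4)
  grid max=2 at (0,4)
Step 3: ant0:(0,1)->E->(0,2) | ant1:(1,4)->N->(0,4) | ant2:(0,4)->S->(1,4)
  grid max=3 at (0,4)
Final grid:
  0 0 1 0 3
  0 0 0 0 3
  0 0 0 0 0
  0 0 0 0 0
  0 0 0 0 0
Max pheromone 3 at (0,4)

Answer: (0,4)=3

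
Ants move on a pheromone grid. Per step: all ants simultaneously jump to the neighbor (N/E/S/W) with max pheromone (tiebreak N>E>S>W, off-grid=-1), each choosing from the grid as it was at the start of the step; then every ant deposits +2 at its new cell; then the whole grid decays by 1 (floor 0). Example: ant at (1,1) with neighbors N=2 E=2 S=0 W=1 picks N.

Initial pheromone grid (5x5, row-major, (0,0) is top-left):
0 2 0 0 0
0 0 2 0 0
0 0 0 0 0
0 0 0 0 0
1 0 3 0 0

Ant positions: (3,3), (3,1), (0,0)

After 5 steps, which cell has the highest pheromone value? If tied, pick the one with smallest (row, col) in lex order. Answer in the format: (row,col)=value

Answer: (0,1)=7

Derivation:
Step 1: ant0:(3,3)->N->(2,3) | ant1:(3,1)->N->(2,1) | ant2:(0,0)->E->(0,1)
  grid max=3 at (0,1)
Step 2: ant0:(2,3)->N->(1,3) | ant1:(2,1)->N->(1,1) | ant2:(0,1)->E->(0,2)
  grid max=2 at (0,1)
Step 3: ant0:(1,3)->N->(0,3) | ant1:(1,1)->N->(0,1) | ant2:(0,2)->W->(0,1)
  grid max=5 at (0,1)
Step 4: ant0:(0,3)->E->(0,4) | ant1:(0,1)->E->(0,2) | ant2:(0,1)->E->(0,2)
  grid max=4 at (0,1)
Step 5: ant0:(0,4)->S->(1,4) | ant1:(0,2)->W->(0,1) | ant2:(0,2)->W->(0,1)
  grid max=7 at (0,1)
Final grid:
  0 7 2 0 0
  0 0 0 0 1
  0 0 0 0 0
  0 0 0 0 0
  0 0 0 0 0
Max pheromone 7 at (0,1)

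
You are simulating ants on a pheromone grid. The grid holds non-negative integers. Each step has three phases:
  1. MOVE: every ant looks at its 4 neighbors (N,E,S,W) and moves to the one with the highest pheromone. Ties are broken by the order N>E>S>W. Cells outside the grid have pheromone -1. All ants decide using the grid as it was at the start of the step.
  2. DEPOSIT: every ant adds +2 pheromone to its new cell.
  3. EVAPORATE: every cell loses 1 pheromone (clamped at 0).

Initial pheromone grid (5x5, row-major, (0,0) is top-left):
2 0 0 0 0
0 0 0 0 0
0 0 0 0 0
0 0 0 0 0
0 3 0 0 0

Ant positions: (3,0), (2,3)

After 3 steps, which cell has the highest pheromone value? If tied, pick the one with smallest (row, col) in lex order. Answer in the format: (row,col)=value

Answer: (0,0)=1

Derivation:
Step 1: ant0:(3,0)->N->(2,0) | ant1:(2,3)->N->(1,3)
  grid max=2 at (4,1)
Step 2: ant0:(2,0)->N->(1,0) | ant1:(1,3)->N->(0,3)
  grid max=1 at (0,3)
Step 3: ant0:(1,0)->N->(0,0) | ant1:(0,3)->E->(0,4)
  grid max=1 at (0,0)
Final grid:
  1 0 0 0 1
  0 0 0 0 0
  0 0 0 0 0
  0 0 0 0 0
  0 0 0 0 0
Max pheromone 1 at (0,0)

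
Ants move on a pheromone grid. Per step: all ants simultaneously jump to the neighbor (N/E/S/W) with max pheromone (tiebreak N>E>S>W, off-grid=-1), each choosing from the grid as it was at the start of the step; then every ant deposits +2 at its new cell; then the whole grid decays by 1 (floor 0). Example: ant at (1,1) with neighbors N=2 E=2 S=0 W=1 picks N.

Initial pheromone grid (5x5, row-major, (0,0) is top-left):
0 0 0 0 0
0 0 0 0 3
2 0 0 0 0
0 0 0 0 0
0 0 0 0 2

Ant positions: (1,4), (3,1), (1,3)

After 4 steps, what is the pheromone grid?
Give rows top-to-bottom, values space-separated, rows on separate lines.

After step 1: ants at (0,4),(2,1),(1,4)
  0 0 0 0 1
  0 0 0 0 4
  1 1 0 0 0
  0 0 0 0 0
  0 0 0 0 1
After step 2: ants at (1,4),(2,0),(0,4)
  0 0 0 0 2
  0 0 0 0 5
  2 0 0 0 0
  0 0 0 0 0
  0 0 0 0 0
After step 3: ants at (0,4),(1,0),(1,4)
  0 0 0 0 3
  1 0 0 0 6
  1 0 0 0 0
  0 0 0 0 0
  0 0 0 0 0
After step 4: ants at (1,4),(2,0),(0,4)
  0 0 0 0 4
  0 0 0 0 7
  2 0 0 0 0
  0 0 0 0 0
  0 0 0 0 0

0 0 0 0 4
0 0 0 0 7
2 0 0 0 0
0 0 0 0 0
0 0 0 0 0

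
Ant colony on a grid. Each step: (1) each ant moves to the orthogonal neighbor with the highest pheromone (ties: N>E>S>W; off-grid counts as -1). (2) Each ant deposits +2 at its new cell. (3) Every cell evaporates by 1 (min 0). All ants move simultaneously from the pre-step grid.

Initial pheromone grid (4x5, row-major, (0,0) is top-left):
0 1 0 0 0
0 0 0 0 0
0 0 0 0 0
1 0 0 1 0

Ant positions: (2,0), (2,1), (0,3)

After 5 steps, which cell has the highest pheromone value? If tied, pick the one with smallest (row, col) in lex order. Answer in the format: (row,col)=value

Step 1: ant0:(2,0)->S->(3,0) | ant1:(2,1)->N->(1,1) | ant2:(0,3)->E->(0,4)
  grid max=2 at (3,0)
Step 2: ant0:(3,0)->N->(2,0) | ant1:(1,1)->N->(0,1) | ant2:(0,4)->S->(1,4)
  grid max=1 at (0,1)
Step 3: ant0:(2,0)->S->(3,0) | ant1:(0,1)->E->(0,2) | ant2:(1,4)->N->(0,4)
  grid max=2 at (3,0)
Step 4: ant0:(3,0)->N->(2,0) | ant1:(0,2)->E->(0,3) | ant2:(0,4)->S->(1,4)
  grid max=1 at (0,3)
Step 5: ant0:(2,0)->S->(3,0) | ant1:(0,3)->E->(0,4) | ant2:(1,4)->N->(0,4)
  grid max=3 at (0,4)
Final grid:
  0 0 0 0 3
  0 0 0 0 0
  0 0 0 0 0
  2 0 0 0 0
Max pheromone 3 at (0,4)

Answer: (0,4)=3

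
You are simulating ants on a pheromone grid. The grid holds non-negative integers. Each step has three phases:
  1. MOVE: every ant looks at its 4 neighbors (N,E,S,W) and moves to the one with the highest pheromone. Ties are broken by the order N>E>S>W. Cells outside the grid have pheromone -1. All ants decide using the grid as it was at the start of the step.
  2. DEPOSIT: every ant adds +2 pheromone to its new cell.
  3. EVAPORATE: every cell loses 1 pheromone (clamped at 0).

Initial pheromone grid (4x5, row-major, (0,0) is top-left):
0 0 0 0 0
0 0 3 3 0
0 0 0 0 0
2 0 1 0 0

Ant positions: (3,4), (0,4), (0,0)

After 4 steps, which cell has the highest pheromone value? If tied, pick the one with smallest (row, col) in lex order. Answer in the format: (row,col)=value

Step 1: ant0:(3,4)->N->(2,4) | ant1:(0,4)->S->(1,4) | ant2:(0,0)->E->(0,1)
  grid max=2 at (1,2)
Step 2: ant0:(2,4)->N->(1,4) | ant1:(1,4)->W->(1,3) | ant2:(0,1)->E->(0,2)
  grid max=3 at (1,3)
Step 3: ant0:(1,4)->W->(1,3) | ant1:(1,3)->E->(1,4) | ant2:(0,2)->S->(1,2)
  grid max=4 at (1,3)
Step 4: ant0:(1,3)->E->(1,4) | ant1:(1,4)->W->(1,3) | ant2:(1,2)->E->(1,3)
  grid max=7 at (1,3)
Final grid:
  0 0 0 0 0
  0 0 1 7 4
  0 0 0 0 0
  0 0 0 0 0
Max pheromone 7 at (1,3)

Answer: (1,3)=7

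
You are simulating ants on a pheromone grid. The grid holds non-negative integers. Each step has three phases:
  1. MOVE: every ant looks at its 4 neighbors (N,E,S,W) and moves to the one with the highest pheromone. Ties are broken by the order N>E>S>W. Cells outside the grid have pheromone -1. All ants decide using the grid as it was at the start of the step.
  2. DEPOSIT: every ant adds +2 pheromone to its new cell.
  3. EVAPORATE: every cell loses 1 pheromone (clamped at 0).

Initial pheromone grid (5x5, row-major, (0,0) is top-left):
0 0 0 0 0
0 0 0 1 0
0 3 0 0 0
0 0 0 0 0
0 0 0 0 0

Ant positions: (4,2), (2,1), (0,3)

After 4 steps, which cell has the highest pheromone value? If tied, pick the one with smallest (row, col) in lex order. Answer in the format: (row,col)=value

Answer: (2,1)=5

Derivation:
Step 1: ant0:(4,2)->N->(3,2) | ant1:(2,1)->N->(1,1) | ant2:(0,3)->S->(1,3)
  grid max=2 at (1,3)
Step 2: ant0:(3,2)->N->(2,2) | ant1:(1,1)->S->(2,1) | ant2:(1,3)->N->(0,3)
  grid max=3 at (2,1)
Step 3: ant0:(2,2)->W->(2,1) | ant1:(2,1)->E->(2,2) | ant2:(0,3)->S->(1,3)
  grid max=4 at (2,1)
Step 4: ant0:(2,1)->E->(2,2) | ant1:(2,2)->W->(2,1) | ant2:(1,3)->N->(0,3)
  grid max=5 at (2,1)
Final grid:
  0 0 0 1 0
  0 0 0 1 0
  0 5 3 0 0
  0 0 0 0 0
  0 0 0 0 0
Max pheromone 5 at (2,1)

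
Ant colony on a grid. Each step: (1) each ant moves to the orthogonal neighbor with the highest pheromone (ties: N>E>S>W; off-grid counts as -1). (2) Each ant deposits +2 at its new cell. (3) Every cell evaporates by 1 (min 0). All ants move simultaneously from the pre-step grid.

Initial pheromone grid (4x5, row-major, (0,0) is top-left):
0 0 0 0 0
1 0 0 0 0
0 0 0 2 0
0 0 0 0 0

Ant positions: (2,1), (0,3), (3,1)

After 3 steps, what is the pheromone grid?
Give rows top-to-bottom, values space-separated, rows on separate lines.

After step 1: ants at (1,1),(0,4),(2,1)
  0 0 0 0 1
  0 1 0 0 0
  0 1 0 1 0
  0 0 0 0 0
After step 2: ants at (2,1),(1,4),(1,1)
  0 0 0 0 0
  0 2 0 0 1
  0 2 0 0 0
  0 0 0 0 0
After step 3: ants at (1,1),(0,4),(2,1)
  0 0 0 0 1
  0 3 0 0 0
  0 3 0 0 0
  0 0 0 0 0

0 0 0 0 1
0 3 0 0 0
0 3 0 0 0
0 0 0 0 0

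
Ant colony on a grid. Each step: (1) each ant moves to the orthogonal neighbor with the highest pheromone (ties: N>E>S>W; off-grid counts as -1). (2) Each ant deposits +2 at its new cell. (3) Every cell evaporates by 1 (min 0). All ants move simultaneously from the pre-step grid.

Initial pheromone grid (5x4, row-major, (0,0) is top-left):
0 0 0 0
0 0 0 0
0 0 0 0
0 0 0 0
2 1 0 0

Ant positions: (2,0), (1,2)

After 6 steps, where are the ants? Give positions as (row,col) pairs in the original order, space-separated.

Step 1: ant0:(2,0)->N->(1,0) | ant1:(1,2)->N->(0,2)
  grid max=1 at (0,2)
Step 2: ant0:(1,0)->N->(0,0) | ant1:(0,2)->E->(0,3)
  grid max=1 at (0,0)
Step 3: ant0:(0,0)->E->(0,1) | ant1:(0,3)->S->(1,3)
  grid max=1 at (0,1)
Step 4: ant0:(0,1)->E->(0,2) | ant1:(1,3)->N->(0,3)
  grid max=1 at (0,2)
Step 5: ant0:(0,2)->E->(0,3) | ant1:(0,3)->W->(0,2)
  grid max=2 at (0,2)
Step 6: ant0:(0,3)->W->(0,2) | ant1:(0,2)->E->(0,3)
  grid max=3 at (0,2)

(0,2) (0,3)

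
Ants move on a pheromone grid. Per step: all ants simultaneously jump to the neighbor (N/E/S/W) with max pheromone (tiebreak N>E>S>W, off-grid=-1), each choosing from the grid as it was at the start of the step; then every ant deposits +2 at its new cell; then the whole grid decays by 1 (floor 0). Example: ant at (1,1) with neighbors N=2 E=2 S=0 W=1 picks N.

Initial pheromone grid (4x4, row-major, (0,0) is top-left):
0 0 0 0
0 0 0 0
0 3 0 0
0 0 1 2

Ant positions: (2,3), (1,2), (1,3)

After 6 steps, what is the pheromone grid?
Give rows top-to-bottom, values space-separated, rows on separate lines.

After step 1: ants at (3,3),(0,2),(0,3)
  0 0 1 1
  0 0 0 0
  0 2 0 0
  0 0 0 3
After step 2: ants at (2,3),(0,3),(0,2)
  0 0 2 2
  0 0 0 0
  0 1 0 1
  0 0 0 2
After step 3: ants at (3,3),(0,2),(0,3)
  0 0 3 3
  0 0 0 0
  0 0 0 0
  0 0 0 3
After step 4: ants at (2,3),(0,3),(0,2)
  0 0 4 4
  0 0 0 0
  0 0 0 1
  0 0 0 2
After step 5: ants at (3,3),(0,2),(0,3)
  0 0 5 5
  0 0 0 0
  0 0 0 0
  0 0 0 3
After step 6: ants at (2,3),(0,3),(0,2)
  0 0 6 6
  0 0 0 0
  0 0 0 1
  0 0 0 2

0 0 6 6
0 0 0 0
0 0 0 1
0 0 0 2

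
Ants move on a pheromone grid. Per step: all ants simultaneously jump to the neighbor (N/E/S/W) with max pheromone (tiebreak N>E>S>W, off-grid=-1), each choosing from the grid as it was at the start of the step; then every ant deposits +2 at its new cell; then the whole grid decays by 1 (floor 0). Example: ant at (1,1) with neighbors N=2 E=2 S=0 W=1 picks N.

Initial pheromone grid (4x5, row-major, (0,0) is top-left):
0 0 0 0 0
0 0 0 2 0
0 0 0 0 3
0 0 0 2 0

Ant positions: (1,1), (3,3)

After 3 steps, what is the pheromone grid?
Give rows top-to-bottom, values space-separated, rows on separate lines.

After step 1: ants at (0,1),(2,3)
  0 1 0 0 0
  0 0 0 1 0
  0 0 0 1 2
  0 0 0 1 0
After step 2: ants at (0,2),(2,4)
  0 0 1 0 0
  0 0 0 0 0
  0 0 0 0 3
  0 0 0 0 0
After step 3: ants at (0,3),(1,4)
  0 0 0 1 0
  0 0 0 0 1
  0 0 0 0 2
  0 0 0 0 0

0 0 0 1 0
0 0 0 0 1
0 0 0 0 2
0 0 0 0 0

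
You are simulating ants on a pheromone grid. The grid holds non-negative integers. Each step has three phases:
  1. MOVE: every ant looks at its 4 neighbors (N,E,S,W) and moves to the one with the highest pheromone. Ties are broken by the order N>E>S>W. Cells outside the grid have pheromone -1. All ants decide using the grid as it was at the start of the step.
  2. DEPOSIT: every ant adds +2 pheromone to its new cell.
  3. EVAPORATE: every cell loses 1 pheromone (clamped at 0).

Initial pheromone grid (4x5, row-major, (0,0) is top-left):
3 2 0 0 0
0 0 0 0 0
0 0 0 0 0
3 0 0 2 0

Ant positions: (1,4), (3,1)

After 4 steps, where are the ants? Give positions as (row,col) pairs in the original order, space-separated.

Step 1: ant0:(1,4)->N->(0,4) | ant1:(3,1)->W->(3,0)
  grid max=4 at (3,0)
Step 2: ant0:(0,4)->S->(1,4) | ant1:(3,0)->N->(2,0)
  grid max=3 at (3,0)
Step 3: ant0:(1,4)->N->(0,4) | ant1:(2,0)->S->(3,0)
  grid max=4 at (3,0)
Step 4: ant0:(0,4)->S->(1,4) | ant1:(3,0)->N->(2,0)
  grid max=3 at (3,0)

(1,4) (2,0)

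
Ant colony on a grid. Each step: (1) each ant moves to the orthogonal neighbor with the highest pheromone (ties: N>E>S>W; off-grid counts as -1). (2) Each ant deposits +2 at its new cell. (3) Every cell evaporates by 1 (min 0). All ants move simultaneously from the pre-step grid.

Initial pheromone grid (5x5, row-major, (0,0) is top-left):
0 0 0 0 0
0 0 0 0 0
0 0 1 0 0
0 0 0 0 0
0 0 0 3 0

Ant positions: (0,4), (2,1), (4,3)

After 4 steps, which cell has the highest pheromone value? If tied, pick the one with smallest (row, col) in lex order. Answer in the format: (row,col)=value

Step 1: ant0:(0,4)->S->(1,4) | ant1:(2,1)->E->(2,2) | ant2:(4,3)->N->(3,3)
  grid max=2 at (2,2)
Step 2: ant0:(1,4)->N->(0,4) | ant1:(2,2)->N->(1,2) | ant2:(3,3)->S->(4,3)
  grid max=3 at (4,3)
Step 3: ant0:(0,4)->S->(1,4) | ant1:(1,2)->S->(2,2) | ant2:(4,3)->N->(3,3)
  grid max=2 at (2,2)
Step 4: ant0:(1,4)->N->(0,4) | ant1:(2,2)->N->(1,2) | ant2:(3,3)->S->(4,3)
  grid max=3 at (4,3)
Final grid:
  0 0 0 0 1
  0 0 1 0 0
  0 0 1 0 0
  0 0 0 0 0
  0 0 0 3 0
Max pheromone 3 at (4,3)

Answer: (4,3)=3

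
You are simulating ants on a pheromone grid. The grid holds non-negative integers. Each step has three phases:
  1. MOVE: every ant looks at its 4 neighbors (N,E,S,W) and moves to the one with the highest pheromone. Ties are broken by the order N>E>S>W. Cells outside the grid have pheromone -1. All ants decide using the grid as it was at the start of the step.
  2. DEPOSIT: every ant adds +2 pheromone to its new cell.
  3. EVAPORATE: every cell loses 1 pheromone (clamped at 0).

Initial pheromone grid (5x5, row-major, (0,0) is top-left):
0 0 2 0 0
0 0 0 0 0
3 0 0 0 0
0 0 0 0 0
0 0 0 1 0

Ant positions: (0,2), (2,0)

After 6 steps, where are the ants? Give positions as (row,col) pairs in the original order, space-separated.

Step 1: ant0:(0,2)->E->(0,3) | ant1:(2,0)->N->(1,0)
  grid max=2 at (2,0)
Step 2: ant0:(0,3)->W->(0,2) | ant1:(1,0)->S->(2,0)
  grid max=3 at (2,0)
Step 3: ant0:(0,2)->E->(0,3) | ant1:(2,0)->N->(1,0)
  grid max=2 at (2,0)
Step 4: ant0:(0,3)->W->(0,2) | ant1:(1,0)->S->(2,0)
  grid max=3 at (2,0)
Step 5: ant0:(0,2)->E->(0,3) | ant1:(2,0)->N->(1,0)
  grid max=2 at (2,0)
Step 6: ant0:(0,3)->W->(0,2) | ant1:(1,0)->S->(2,0)
  grid max=3 at (2,0)

(0,2) (2,0)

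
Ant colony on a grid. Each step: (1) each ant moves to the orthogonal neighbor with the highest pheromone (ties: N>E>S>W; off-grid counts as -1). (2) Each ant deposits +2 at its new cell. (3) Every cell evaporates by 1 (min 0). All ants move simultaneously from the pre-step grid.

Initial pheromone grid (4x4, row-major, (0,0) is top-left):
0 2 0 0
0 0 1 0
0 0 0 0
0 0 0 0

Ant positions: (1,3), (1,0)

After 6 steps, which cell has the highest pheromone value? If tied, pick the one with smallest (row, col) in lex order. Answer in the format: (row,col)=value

Answer: (0,1)=6

Derivation:
Step 1: ant0:(1,3)->W->(1,2) | ant1:(1,0)->N->(0,0)
  grid max=2 at (1,2)
Step 2: ant0:(1,2)->N->(0,2) | ant1:(0,0)->E->(0,1)
  grid max=2 at (0,1)
Step 3: ant0:(0,2)->W->(0,1) | ant1:(0,1)->E->(0,2)
  grid max=3 at (0,1)
Step 4: ant0:(0,1)->E->(0,2) | ant1:(0,2)->W->(0,1)
  grid max=4 at (0,1)
Step 5: ant0:(0,2)->W->(0,1) | ant1:(0,1)->E->(0,2)
  grid max=5 at (0,1)
Step 6: ant0:(0,1)->E->(0,2) | ant1:(0,2)->W->(0,1)
  grid max=6 at (0,1)
Final grid:
  0 6 5 0
  0 0 0 0
  0 0 0 0
  0 0 0 0
Max pheromone 6 at (0,1)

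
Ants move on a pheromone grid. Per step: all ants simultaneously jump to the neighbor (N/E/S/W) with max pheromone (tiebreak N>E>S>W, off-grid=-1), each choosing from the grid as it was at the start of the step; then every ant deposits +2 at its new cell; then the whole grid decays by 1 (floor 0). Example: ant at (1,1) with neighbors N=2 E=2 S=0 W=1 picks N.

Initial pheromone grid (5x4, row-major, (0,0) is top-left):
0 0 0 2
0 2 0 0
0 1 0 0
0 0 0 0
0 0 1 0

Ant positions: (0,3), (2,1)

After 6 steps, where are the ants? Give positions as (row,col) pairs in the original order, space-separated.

Step 1: ant0:(0,3)->S->(1,3) | ant1:(2,1)->N->(1,1)
  grid max=3 at (1,1)
Step 2: ant0:(1,3)->N->(0,3) | ant1:(1,1)->N->(0,1)
  grid max=2 at (0,3)
Step 3: ant0:(0,3)->S->(1,3) | ant1:(0,1)->S->(1,1)
  grid max=3 at (1,1)
Step 4: ant0:(1,3)->N->(0,3) | ant1:(1,1)->N->(0,1)
  grid max=2 at (0,3)
Step 5: ant0:(0,3)->S->(1,3) | ant1:(0,1)->S->(1,1)
  grid max=3 at (1,1)
Step 6: ant0:(1,3)->N->(0,3) | ant1:(1,1)->N->(0,1)
  grid max=2 at (0,3)

(0,3) (0,1)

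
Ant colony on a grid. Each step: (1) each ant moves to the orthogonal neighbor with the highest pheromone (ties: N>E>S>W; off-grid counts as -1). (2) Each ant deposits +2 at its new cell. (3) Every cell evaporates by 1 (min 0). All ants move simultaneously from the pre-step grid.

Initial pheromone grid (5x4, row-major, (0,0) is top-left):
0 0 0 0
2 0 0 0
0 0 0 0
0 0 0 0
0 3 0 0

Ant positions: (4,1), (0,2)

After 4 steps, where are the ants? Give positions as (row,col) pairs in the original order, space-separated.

Step 1: ant0:(4,1)->N->(3,1) | ant1:(0,2)->E->(0,3)
  grid max=2 at (4,1)
Step 2: ant0:(3,1)->S->(4,1) | ant1:(0,3)->S->(1,3)
  grid max=3 at (4,1)
Step 3: ant0:(4,1)->N->(3,1) | ant1:(1,3)->N->(0,3)
  grid max=2 at (4,1)
Step 4: ant0:(3,1)->S->(4,1) | ant1:(0,3)->S->(1,3)
  grid max=3 at (4,1)

(4,1) (1,3)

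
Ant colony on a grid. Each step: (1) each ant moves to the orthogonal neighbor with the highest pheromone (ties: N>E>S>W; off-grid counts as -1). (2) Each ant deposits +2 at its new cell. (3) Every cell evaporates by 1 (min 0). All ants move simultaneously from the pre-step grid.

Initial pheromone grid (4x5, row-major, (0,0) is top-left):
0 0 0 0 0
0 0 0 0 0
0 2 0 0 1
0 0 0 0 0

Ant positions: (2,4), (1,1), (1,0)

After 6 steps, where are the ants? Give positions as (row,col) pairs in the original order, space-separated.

Step 1: ant0:(2,4)->N->(1,4) | ant1:(1,1)->S->(2,1) | ant2:(1,0)->N->(0,0)
  grid max=3 at (2,1)
Step 2: ant0:(1,4)->N->(0,4) | ant1:(2,1)->N->(1,1) | ant2:(0,0)->E->(0,1)
  grid max=2 at (2,1)
Step 3: ant0:(0,4)->S->(1,4) | ant1:(1,1)->S->(2,1) | ant2:(0,1)->S->(1,1)
  grid max=3 at (2,1)
Step 4: ant0:(1,4)->N->(0,4) | ant1:(2,1)->N->(1,1) | ant2:(1,1)->S->(2,1)
  grid max=4 at (2,1)
Step 5: ant0:(0,4)->S->(1,4) | ant1:(1,1)->S->(2,1) | ant2:(2,1)->N->(1,1)
  grid max=5 at (2,1)
Step 6: ant0:(1,4)->N->(0,4) | ant1:(2,1)->N->(1,1) | ant2:(1,1)->S->(2,1)
  grid max=6 at (2,1)

(0,4) (1,1) (2,1)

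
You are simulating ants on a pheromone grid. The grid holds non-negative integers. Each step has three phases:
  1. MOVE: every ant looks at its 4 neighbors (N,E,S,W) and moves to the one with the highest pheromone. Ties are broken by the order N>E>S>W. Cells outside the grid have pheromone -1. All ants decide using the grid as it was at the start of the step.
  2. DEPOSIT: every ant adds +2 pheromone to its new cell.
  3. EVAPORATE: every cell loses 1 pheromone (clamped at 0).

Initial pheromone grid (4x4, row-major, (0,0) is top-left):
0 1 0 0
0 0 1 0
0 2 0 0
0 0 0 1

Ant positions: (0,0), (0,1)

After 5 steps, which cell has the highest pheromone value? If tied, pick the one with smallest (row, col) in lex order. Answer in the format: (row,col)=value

Step 1: ant0:(0,0)->E->(0,1) | ant1:(0,1)->E->(0,2)
  grid max=2 at (0,1)
Step 2: ant0:(0,1)->E->(0,2) | ant1:(0,2)->W->(0,1)
  grid max=3 at (0,1)
Step 3: ant0:(0,2)->W->(0,1) | ant1:(0,1)->E->(0,2)
  grid max=4 at (0,1)
Step 4: ant0:(0,1)->E->(0,2) | ant1:(0,2)->W->(0,1)
  grid max=5 at (0,1)
Step 5: ant0:(0,2)->W->(0,1) | ant1:(0,1)->E->(0,2)
  grid max=6 at (0,1)
Final grid:
  0 6 5 0
  0 0 0 0
  0 0 0 0
  0 0 0 0
Max pheromone 6 at (0,1)

Answer: (0,1)=6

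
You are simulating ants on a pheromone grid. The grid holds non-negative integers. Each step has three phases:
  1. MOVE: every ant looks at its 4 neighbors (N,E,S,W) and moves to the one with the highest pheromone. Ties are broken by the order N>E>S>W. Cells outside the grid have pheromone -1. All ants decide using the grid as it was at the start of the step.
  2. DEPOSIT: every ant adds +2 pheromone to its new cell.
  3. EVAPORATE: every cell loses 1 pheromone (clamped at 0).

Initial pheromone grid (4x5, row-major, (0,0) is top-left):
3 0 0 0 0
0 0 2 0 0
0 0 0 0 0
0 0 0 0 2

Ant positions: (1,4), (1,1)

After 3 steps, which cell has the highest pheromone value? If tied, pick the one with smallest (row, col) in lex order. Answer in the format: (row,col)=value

Answer: (1,2)=3

Derivation:
Step 1: ant0:(1,4)->N->(0,4) | ant1:(1,1)->E->(1,2)
  grid max=3 at (1,2)
Step 2: ant0:(0,4)->S->(1,4) | ant1:(1,2)->N->(0,2)
  grid max=2 at (1,2)
Step 3: ant0:(1,4)->N->(0,4) | ant1:(0,2)->S->(1,2)
  grid max=3 at (1,2)
Final grid:
  0 0 0 0 1
  0 0 3 0 0
  0 0 0 0 0
  0 0 0 0 0
Max pheromone 3 at (1,2)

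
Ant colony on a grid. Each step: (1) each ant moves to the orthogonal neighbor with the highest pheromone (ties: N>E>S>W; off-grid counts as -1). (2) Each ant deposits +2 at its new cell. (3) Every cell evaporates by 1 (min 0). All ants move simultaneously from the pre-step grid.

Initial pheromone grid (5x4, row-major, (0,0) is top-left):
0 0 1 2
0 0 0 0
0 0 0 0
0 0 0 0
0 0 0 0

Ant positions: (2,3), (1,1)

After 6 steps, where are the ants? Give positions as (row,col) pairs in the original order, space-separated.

Step 1: ant0:(2,3)->N->(1,3) | ant1:(1,1)->N->(0,1)
  grid max=1 at (0,1)
Step 2: ant0:(1,3)->N->(0,3) | ant1:(0,1)->E->(0,2)
  grid max=2 at (0,3)
Step 3: ant0:(0,3)->W->(0,2) | ant1:(0,2)->E->(0,3)
  grid max=3 at (0,3)
Step 4: ant0:(0,2)->E->(0,3) | ant1:(0,3)->W->(0,2)
  grid max=4 at (0,3)
Step 5: ant0:(0,3)->W->(0,2) | ant1:(0,2)->E->(0,3)
  grid max=5 at (0,3)
Step 6: ant0:(0,2)->E->(0,3) | ant1:(0,3)->W->(0,2)
  grid max=6 at (0,3)

(0,3) (0,2)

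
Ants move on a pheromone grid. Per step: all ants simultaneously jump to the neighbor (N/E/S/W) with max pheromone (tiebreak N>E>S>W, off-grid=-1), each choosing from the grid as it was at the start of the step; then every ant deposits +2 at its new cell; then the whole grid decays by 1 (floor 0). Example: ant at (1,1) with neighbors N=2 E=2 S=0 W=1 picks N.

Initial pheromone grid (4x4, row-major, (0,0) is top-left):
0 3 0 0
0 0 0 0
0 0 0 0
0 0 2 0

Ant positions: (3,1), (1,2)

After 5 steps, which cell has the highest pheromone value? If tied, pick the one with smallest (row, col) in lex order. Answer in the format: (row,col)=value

Answer: (3,2)=3

Derivation:
Step 1: ant0:(3,1)->E->(3,2) | ant1:(1,2)->N->(0,2)
  grid max=3 at (3,2)
Step 2: ant0:(3,2)->N->(2,2) | ant1:(0,2)->W->(0,1)
  grid max=3 at (0,1)
Step 3: ant0:(2,2)->S->(3,2) | ant1:(0,1)->E->(0,2)
  grid max=3 at (3,2)
Step 4: ant0:(3,2)->N->(2,2) | ant1:(0,2)->W->(0,1)
  grid max=3 at (0,1)
Step 5: ant0:(2,2)->S->(3,2) | ant1:(0,1)->E->(0,2)
  grid max=3 at (3,2)
Final grid:
  0 2 1 0
  0 0 0 0
  0 0 0 0
  0 0 3 0
Max pheromone 3 at (3,2)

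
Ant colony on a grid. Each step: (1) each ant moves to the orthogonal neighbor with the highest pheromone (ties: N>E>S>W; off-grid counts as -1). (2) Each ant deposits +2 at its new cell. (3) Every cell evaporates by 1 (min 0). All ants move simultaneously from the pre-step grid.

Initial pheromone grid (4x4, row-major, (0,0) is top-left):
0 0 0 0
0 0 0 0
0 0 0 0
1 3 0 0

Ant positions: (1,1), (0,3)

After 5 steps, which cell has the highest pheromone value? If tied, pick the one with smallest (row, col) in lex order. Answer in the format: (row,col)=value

Step 1: ant0:(1,1)->N->(0,1) | ant1:(0,3)->S->(1,3)
  grid max=2 at (3,1)
Step 2: ant0:(0,1)->E->(0,2) | ant1:(1,3)->N->(0,3)
  grid max=1 at (0,2)
Step 3: ant0:(0,2)->E->(0,3) | ant1:(0,3)->W->(0,2)
  grid max=2 at (0,2)
Step 4: ant0:(0,3)->W->(0,2) | ant1:(0,2)->E->(0,3)
  grid max=3 at (0,2)
Step 5: ant0:(0,2)->E->(0,3) | ant1:(0,3)->W->(0,2)
  grid max=4 at (0,2)
Final grid:
  0 0 4 4
  0 0 0 0
  0 0 0 0
  0 0 0 0
Max pheromone 4 at (0,2)

Answer: (0,2)=4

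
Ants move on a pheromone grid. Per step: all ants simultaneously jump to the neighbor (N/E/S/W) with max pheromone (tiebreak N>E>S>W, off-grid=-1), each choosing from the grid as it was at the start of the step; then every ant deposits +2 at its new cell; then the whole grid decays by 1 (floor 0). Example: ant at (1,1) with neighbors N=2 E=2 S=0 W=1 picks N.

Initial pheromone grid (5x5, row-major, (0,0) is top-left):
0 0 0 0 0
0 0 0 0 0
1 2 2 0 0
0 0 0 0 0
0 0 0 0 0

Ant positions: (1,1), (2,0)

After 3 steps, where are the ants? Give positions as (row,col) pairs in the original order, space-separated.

Step 1: ant0:(1,1)->S->(2,1) | ant1:(2,0)->E->(2,1)
  grid max=5 at (2,1)
Step 2: ant0:(2,1)->E->(2,2) | ant1:(2,1)->E->(2,2)
  grid max=4 at (2,1)
Step 3: ant0:(2,2)->W->(2,1) | ant1:(2,2)->W->(2,1)
  grid max=7 at (2,1)

(2,1) (2,1)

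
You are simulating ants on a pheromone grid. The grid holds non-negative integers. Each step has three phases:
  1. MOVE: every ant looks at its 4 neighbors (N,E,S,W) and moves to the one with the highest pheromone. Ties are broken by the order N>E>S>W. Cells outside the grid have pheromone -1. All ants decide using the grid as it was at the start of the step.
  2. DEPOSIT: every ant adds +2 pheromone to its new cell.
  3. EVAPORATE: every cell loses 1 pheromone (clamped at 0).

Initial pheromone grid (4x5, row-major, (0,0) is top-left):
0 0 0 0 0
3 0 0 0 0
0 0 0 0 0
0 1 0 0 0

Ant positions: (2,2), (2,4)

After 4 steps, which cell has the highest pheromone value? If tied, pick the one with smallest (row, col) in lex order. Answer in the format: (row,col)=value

Answer: (0,4)=3

Derivation:
Step 1: ant0:(2,2)->N->(1,2) | ant1:(2,4)->N->(1,4)
  grid max=2 at (1,0)
Step 2: ant0:(1,2)->N->(0,2) | ant1:(1,4)->N->(0,4)
  grid max=1 at (0,2)
Step 3: ant0:(0,2)->E->(0,3) | ant1:(0,4)->S->(1,4)
  grid max=1 at (0,3)
Step 4: ant0:(0,3)->E->(0,4) | ant1:(1,4)->N->(0,4)
  grid max=3 at (0,4)
Final grid:
  0 0 0 0 3
  0 0 0 0 0
  0 0 0 0 0
  0 0 0 0 0
Max pheromone 3 at (0,4)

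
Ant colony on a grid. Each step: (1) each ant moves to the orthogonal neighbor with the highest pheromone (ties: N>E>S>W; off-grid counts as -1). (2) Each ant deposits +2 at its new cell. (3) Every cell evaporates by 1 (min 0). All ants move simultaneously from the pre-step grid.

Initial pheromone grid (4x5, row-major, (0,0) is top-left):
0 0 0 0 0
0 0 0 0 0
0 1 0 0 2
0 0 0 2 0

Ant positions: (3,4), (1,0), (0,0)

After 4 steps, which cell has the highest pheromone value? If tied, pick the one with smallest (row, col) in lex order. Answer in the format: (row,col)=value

Step 1: ant0:(3,4)->N->(2,4) | ant1:(1,0)->N->(0,0) | ant2:(0,0)->E->(0,1)
  grid max=3 at (2,4)
Step 2: ant0:(2,4)->N->(1,4) | ant1:(0,0)->E->(0,1) | ant2:(0,1)->W->(0,0)
  grid max=2 at (0,0)
Step 3: ant0:(1,4)->S->(2,4) | ant1:(0,1)->W->(0,0) | ant2:(0,0)->E->(0,1)
  grid max=3 at (0,0)
Step 4: ant0:(2,4)->N->(1,4) | ant1:(0,0)->E->(0,1) | ant2:(0,1)->W->(0,0)
  grid max=4 at (0,0)
Final grid:
  4 4 0 0 0
  0 0 0 0 1
  0 0 0 0 2
  0 0 0 0 0
Max pheromone 4 at (0,0)

Answer: (0,0)=4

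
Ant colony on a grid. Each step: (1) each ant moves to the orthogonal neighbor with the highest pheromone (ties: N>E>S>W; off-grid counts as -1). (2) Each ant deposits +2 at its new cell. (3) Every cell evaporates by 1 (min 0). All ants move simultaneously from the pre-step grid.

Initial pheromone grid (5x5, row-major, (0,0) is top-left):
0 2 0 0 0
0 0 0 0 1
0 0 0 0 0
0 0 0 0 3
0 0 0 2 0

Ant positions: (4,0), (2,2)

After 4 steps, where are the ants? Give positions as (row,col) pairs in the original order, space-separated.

Step 1: ant0:(4,0)->N->(3,0) | ant1:(2,2)->N->(1,2)
  grid max=2 at (3,4)
Step 2: ant0:(3,0)->N->(2,0) | ant1:(1,2)->N->(0,2)
  grid max=1 at (0,2)
Step 3: ant0:(2,0)->N->(1,0) | ant1:(0,2)->E->(0,3)
  grid max=1 at (0,3)
Step 4: ant0:(1,0)->N->(0,0) | ant1:(0,3)->E->(0,4)
  grid max=1 at (0,0)

(0,0) (0,4)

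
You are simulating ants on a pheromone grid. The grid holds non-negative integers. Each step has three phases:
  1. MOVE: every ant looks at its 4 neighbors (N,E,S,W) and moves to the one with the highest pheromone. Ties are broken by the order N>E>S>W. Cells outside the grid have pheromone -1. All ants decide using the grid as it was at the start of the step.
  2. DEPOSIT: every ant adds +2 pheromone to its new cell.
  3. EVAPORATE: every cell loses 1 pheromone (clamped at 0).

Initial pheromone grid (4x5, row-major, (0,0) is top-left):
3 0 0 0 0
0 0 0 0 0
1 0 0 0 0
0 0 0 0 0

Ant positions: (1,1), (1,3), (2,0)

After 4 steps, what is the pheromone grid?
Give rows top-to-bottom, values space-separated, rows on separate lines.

After step 1: ants at (0,1),(0,3),(1,0)
  2 1 0 1 0
  1 0 0 0 0
  0 0 0 0 0
  0 0 0 0 0
After step 2: ants at (0,0),(0,4),(0,0)
  5 0 0 0 1
  0 0 0 0 0
  0 0 0 0 0
  0 0 0 0 0
After step 3: ants at (0,1),(1,4),(0,1)
  4 3 0 0 0
  0 0 0 0 1
  0 0 0 0 0
  0 0 0 0 0
After step 4: ants at (0,0),(0,4),(0,0)
  7 2 0 0 1
  0 0 0 0 0
  0 0 0 0 0
  0 0 0 0 0

7 2 0 0 1
0 0 0 0 0
0 0 0 0 0
0 0 0 0 0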